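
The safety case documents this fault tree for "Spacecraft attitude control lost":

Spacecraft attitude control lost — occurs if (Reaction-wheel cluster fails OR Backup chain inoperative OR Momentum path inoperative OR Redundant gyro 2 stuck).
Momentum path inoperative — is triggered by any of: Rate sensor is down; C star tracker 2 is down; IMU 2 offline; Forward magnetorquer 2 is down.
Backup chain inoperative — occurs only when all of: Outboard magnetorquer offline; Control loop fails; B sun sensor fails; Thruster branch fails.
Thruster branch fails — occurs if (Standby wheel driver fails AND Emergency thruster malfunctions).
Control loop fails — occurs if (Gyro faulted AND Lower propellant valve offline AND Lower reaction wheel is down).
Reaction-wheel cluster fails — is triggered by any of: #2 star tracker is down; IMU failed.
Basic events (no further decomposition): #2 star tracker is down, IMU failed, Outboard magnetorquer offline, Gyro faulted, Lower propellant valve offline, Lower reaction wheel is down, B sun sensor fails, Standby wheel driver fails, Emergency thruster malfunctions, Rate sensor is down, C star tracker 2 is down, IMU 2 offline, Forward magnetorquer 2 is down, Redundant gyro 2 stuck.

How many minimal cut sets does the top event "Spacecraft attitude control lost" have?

Reaction-wheel cluster fails [OR]: union of children's cut sets → 2 cut set(s).
Control loop fails [AND]: one cut set from each child combined → 1 × 1 × 1 = 1 cut set(s).
Thruster branch fails [AND]: one cut set from each child combined → 1 × 1 = 1 cut set(s).
Backup chain inoperative [AND]: one cut set from each child combined → 1 × 1 × 1 × 1 = 1 cut set(s).
Momentum path inoperative [OR]: union of children's cut sets → 4 cut set(s).
Spacecraft attitude control lost [OR]: union of children's cut sets → 8 cut set(s).
Minimal cut sets: {#2 star tracker is down}; {IMU failed}; {B sun sensor fails, Emergency thruster malfunctions, Gyro faulted, Lower propellant valve offline, Lower reaction wheel is down, Outboard magnetorquer offline, Standby wheel driver fails}; {Rate sensor is down}; {C star tracker 2 is down}; {IMU 2 offline}; {Forward magnetorquer 2 is down}; {Redundant gyro 2 stuck}.

8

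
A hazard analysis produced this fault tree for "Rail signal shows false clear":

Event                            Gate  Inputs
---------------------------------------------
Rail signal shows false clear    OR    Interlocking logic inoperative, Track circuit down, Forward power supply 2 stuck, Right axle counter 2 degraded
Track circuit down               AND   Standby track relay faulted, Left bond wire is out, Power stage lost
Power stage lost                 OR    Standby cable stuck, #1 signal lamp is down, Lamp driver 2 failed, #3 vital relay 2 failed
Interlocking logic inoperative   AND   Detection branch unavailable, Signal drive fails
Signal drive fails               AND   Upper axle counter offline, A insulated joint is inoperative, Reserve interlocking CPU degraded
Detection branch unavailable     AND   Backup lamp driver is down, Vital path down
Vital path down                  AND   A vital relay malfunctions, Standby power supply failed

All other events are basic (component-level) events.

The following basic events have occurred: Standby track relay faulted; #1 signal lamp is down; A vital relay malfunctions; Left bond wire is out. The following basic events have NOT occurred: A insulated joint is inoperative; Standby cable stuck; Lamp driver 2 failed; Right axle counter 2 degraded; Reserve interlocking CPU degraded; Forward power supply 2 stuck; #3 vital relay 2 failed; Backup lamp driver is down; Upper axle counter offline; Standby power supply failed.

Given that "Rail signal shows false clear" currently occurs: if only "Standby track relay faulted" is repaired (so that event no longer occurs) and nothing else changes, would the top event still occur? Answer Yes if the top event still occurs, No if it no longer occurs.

No

Counterfactual: set "Standby track relay faulted" to not occurred.
Vital path down [AND]: A vital relay malfunctions=occurs, Standby power supply failed=not → not all inputs occur → does not occur.
Detection branch unavailable [AND]: Backup lamp driver is down=not, Vital path down=not → not all inputs occur → does not occur.
Signal drive fails [AND]: Upper axle counter offline=not, A insulated joint is inoperative=not, Reserve interlocking CPU degraded=not → not all inputs occur → does not occur.
Interlocking logic inoperative [AND]: Detection branch unavailable=not, Signal drive fails=not → not all inputs occur → does not occur.
Power stage lost [OR]: Standby cable stuck=not, #1 signal lamp is down=occurs, Lamp driver 2 failed=not, #3 vital relay 2 failed=not → at least one input occurs → occurs.
Track circuit down [AND]: Standby track relay faulted=not, Left bond wire is out=occurs, Power stage lost=occurs → not all inputs occur → does not occur.
Rail signal shows false clear [OR]: Interlocking logic inoperative=not, Track circuit down=not, Forward power supply 2 stuck=not, Right axle counter 2 degraded=not → no input occurs → does not occur.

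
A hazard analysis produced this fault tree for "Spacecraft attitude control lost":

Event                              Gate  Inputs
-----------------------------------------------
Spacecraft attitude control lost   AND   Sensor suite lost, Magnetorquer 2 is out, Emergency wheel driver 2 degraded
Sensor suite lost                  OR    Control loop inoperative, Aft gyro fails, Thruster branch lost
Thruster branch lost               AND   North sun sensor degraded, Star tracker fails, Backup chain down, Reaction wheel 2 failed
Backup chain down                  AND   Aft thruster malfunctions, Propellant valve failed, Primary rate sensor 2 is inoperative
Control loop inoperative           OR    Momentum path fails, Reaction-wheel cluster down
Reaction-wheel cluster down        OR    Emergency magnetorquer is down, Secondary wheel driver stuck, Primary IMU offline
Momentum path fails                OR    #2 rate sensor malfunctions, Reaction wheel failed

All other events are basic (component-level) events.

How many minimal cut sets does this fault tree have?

7

Momentum path fails [OR]: union of children's cut sets → 2 cut set(s).
Reaction-wheel cluster down [OR]: union of children's cut sets → 3 cut set(s).
Control loop inoperative [OR]: union of children's cut sets → 5 cut set(s).
Backup chain down [AND]: one cut set from each child combined → 1 × 1 × 1 = 1 cut set(s).
Thruster branch lost [AND]: one cut set from each child combined → 1 × 1 × 1 × 1 = 1 cut set(s).
Sensor suite lost [OR]: union of children's cut sets → 7 cut set(s).
Spacecraft attitude control lost [AND]: one cut set from each child combined → 7 × 1 × 1 = 7 cut set(s).
Minimal cut sets: {#2 rate sensor malfunctions, Emergency wheel driver 2 degraded, Magnetorquer 2 is out}; {Emergency wheel driver 2 degraded, Magnetorquer 2 is out, Reaction wheel failed}; {Emergency magnetorquer is down, Emergency wheel driver 2 degraded, Magnetorquer 2 is out}; {Emergency wheel driver 2 degraded, Magnetorquer 2 is out, Secondary wheel driver stuck}; {Emergency wheel driver 2 degraded, Magnetorquer 2 is out, Primary IMU offline}; {Aft gyro fails, Emergency wheel driver 2 degraded, Magnetorquer 2 is out}; {Aft thruster malfunctions, Emergency wheel driver 2 degraded, Magnetorquer 2 is out, North sun sensor degraded, Primary rate sensor 2 is inoperative, Propellant valve failed, Reaction wheel 2 failed, Star tracker fails}.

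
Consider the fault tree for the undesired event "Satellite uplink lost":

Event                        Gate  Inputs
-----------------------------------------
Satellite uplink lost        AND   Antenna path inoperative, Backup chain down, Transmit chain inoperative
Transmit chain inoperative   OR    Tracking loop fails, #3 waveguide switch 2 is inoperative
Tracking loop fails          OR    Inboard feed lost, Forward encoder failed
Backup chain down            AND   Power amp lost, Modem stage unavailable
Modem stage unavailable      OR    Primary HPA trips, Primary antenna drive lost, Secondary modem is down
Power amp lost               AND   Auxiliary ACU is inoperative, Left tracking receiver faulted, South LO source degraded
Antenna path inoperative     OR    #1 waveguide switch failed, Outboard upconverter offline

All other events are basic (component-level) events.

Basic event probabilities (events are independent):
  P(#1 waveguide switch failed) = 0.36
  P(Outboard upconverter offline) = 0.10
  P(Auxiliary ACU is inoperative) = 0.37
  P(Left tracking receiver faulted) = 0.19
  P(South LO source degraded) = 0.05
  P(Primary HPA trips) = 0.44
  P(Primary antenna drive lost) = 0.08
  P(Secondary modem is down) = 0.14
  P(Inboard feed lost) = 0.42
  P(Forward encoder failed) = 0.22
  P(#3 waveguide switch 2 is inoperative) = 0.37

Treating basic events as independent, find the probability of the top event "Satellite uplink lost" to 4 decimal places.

P(Antenna path inoperative) [OR] = 1 − (1−0.36) × (1−0.10) = 0.424000
P(Power amp lost) [AND] = 0.37 × 0.19 × 0.05 = 0.003515
P(Modem stage unavailable) [OR] = 1 − (1−0.44) × (1−0.08) × (1−0.14) = 0.556928
P(Backup chain down) [AND] = 0.003515 × 0.556928 = 0.001958
P(Tracking loop fails) [OR] = 1 − (1−0.42) × (1−0.22) = 0.547600
P(Transmit chain inoperative) [OR] = 1 − (1−0.547600) × (1−0.37) = 0.714988
P(Satellite uplink lost) [AND] = 0.424000 × 0.001958 × 0.714988 = 0.000594
Rounded to 4 decimal places: P(Satellite uplink lost) ≈ 0.0006.

0.0006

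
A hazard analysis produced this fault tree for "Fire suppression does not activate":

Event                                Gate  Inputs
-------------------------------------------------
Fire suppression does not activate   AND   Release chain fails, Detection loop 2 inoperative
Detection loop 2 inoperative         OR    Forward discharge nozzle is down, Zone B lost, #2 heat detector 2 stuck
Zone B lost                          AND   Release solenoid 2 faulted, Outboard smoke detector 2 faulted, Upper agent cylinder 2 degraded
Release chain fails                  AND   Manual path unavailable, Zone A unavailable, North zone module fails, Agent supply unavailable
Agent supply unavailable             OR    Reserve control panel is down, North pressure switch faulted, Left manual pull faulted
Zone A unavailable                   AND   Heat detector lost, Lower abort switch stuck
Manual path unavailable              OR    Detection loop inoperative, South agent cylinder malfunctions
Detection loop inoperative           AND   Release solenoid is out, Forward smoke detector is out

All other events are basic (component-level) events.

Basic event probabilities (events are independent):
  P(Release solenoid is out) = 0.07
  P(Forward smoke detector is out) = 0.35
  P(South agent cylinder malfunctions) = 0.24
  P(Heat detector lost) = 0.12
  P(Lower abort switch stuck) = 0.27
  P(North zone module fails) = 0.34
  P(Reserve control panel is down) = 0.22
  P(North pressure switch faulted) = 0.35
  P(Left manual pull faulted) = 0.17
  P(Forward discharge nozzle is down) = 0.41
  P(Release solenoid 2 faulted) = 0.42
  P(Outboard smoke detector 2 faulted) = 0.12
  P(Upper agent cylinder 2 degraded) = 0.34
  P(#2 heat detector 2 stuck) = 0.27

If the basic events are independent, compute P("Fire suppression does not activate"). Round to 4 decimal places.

P(Detection loop inoperative) [AND] = 0.07 × 0.35 = 0.024500
P(Manual path unavailable) [OR] = 1 − (1−0.024500) × (1−0.24) = 0.258620
P(Zone A unavailable) [AND] = 0.12 × 0.27 = 0.032400
P(Agent supply unavailable) [OR] = 1 − (1−0.22) × (1−0.35) × (1−0.17) = 0.579190
P(Release chain fails) [AND] = 0.258620 × 0.032400 × 0.34 × 0.579190 = 0.001650
P(Zone B lost) [AND] = 0.42 × 0.12 × 0.34 = 0.017136
P(Detection loop 2 inoperative) [OR] = 1 − (1−0.41) × (1−0.017136) × (1−0.27) = 0.576680
P(Fire suppression does not activate) [AND] = 0.001650 × 0.576680 = 0.000952
Rounded to 4 decimal places: P(Fire suppression does not activate) ≈ 0.0010.

0.0010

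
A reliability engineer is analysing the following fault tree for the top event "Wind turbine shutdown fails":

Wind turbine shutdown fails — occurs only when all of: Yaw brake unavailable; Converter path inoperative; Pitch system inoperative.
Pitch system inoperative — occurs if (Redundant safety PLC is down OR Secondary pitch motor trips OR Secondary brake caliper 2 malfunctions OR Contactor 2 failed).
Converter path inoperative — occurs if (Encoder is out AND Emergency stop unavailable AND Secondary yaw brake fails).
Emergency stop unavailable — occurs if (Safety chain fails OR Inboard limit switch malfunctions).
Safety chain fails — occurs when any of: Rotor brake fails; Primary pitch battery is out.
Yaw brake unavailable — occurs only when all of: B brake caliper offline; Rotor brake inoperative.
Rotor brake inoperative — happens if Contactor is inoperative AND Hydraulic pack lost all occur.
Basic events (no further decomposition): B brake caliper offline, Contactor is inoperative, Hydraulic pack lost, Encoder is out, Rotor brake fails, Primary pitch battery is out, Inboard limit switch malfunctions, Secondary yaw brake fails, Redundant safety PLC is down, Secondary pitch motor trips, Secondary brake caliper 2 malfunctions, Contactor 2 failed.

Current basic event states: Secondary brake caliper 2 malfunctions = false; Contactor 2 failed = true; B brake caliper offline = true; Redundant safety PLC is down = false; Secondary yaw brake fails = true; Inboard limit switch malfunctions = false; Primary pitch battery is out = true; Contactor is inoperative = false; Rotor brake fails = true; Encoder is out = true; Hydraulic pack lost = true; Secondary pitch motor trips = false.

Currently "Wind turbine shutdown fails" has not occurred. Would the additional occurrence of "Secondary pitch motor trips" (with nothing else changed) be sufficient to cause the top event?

Counterfactual: set "Secondary pitch motor trips" to occurred.
Rotor brake inoperative [AND]: Contactor is inoperative=not, Hydraulic pack lost=occurs → not all inputs occur → does not occur.
Yaw brake unavailable [AND]: B brake caliper offline=occurs, Rotor brake inoperative=not → not all inputs occur → does not occur.
Safety chain fails [OR]: Rotor brake fails=occurs, Primary pitch battery is out=occurs → at least one input occurs → occurs.
Emergency stop unavailable [OR]: Safety chain fails=occurs, Inboard limit switch malfunctions=not → at least one input occurs → occurs.
Converter path inoperative [AND]: Encoder is out=occurs, Emergency stop unavailable=occurs, Secondary yaw brake fails=occurs → all inputs occur → occurs.
Pitch system inoperative [OR]: Redundant safety PLC is down=not, Secondary pitch motor trips=occurs, Secondary brake caliper 2 malfunctions=not, Contactor 2 failed=occurs → at least one input occurs → occurs.
Wind turbine shutdown fails [AND]: Yaw brake unavailable=not, Converter path inoperative=occurs, Pitch system inoperative=occurs → not all inputs occur → does not occur.

No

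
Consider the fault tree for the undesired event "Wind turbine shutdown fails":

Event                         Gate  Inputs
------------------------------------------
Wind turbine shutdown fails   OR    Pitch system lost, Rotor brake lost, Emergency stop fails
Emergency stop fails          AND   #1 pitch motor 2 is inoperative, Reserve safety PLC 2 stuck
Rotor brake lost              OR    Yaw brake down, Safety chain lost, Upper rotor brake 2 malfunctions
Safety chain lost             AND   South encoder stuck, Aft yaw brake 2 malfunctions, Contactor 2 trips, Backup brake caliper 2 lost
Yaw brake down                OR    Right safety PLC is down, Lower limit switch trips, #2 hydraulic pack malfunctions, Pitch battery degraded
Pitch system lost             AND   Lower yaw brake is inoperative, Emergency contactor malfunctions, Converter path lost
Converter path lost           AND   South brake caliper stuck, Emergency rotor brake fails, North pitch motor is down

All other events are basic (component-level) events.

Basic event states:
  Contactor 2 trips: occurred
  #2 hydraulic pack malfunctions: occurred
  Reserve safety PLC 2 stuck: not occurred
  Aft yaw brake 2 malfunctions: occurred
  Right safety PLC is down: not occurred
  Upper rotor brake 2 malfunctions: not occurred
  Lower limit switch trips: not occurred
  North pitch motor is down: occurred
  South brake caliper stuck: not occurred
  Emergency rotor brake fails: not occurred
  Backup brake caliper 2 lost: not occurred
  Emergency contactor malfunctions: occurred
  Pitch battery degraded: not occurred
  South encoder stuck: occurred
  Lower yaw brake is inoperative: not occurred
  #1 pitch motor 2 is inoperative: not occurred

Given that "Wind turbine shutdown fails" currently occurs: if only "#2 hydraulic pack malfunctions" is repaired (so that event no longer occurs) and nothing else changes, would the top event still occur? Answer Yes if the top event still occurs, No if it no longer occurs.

No

Counterfactual: set "#2 hydraulic pack malfunctions" to not occurred.
Converter path lost [AND]: South brake caliper stuck=not, Emergency rotor brake fails=not, North pitch motor is down=occurs → not all inputs occur → does not occur.
Pitch system lost [AND]: Lower yaw brake is inoperative=not, Emergency contactor malfunctions=occurs, Converter path lost=not → not all inputs occur → does not occur.
Yaw brake down [OR]: Right safety PLC is down=not, Lower limit switch trips=not, #2 hydraulic pack malfunctions=not, Pitch battery degraded=not → no input occurs → does not occur.
Safety chain lost [AND]: South encoder stuck=occurs, Aft yaw brake 2 malfunctions=occurs, Contactor 2 trips=occurs, Backup brake caliper 2 lost=not → not all inputs occur → does not occur.
Rotor brake lost [OR]: Yaw brake down=not, Safety chain lost=not, Upper rotor brake 2 malfunctions=not → no input occurs → does not occur.
Emergency stop fails [AND]: #1 pitch motor 2 is inoperative=not, Reserve safety PLC 2 stuck=not → not all inputs occur → does not occur.
Wind turbine shutdown fails [OR]: Pitch system lost=not, Rotor brake lost=not, Emergency stop fails=not → no input occurs → does not occur.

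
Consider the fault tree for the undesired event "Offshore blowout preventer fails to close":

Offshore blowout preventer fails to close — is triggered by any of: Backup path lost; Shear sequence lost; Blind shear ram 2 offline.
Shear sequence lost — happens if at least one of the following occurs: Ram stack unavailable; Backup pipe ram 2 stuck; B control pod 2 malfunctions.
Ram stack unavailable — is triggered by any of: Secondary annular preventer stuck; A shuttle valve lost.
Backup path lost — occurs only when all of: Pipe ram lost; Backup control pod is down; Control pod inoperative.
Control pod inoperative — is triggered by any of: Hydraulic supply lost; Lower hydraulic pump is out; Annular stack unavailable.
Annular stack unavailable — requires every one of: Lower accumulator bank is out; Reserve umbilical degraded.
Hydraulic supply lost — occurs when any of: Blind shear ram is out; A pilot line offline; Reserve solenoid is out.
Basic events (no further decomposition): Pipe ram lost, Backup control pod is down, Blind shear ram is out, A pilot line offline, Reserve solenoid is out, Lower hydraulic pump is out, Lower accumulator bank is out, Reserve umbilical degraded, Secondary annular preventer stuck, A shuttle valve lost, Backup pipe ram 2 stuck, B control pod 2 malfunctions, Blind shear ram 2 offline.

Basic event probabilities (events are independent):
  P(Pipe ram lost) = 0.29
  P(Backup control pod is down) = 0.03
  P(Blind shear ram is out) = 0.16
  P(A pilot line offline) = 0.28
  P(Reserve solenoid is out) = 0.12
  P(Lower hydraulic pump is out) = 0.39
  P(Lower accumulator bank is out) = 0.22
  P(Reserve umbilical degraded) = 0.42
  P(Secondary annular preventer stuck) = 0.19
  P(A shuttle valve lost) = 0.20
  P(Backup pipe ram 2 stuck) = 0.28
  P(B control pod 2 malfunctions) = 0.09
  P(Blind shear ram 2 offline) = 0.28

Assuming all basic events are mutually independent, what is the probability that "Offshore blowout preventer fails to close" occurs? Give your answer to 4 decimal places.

P(Hydraulic supply lost) [OR] = 1 − (1−0.16) × (1−0.28) × (1−0.12) = 0.467776
P(Annular stack unavailable) [AND] = 0.22 × 0.42 = 0.092400
P(Control pod inoperative) [OR] = 1 − (1−0.467776) × (1−0.39) × (1−0.092400) = 0.705342
P(Backup path lost) [AND] = 0.29 × 0.03 × 0.705342 = 0.006136
P(Ram stack unavailable) [OR] = 1 − (1−0.19) × (1−0.20) = 0.352000
P(Shear sequence lost) [OR] = 1 − (1−0.352000) × (1−0.28) × (1−0.09) = 0.575430
P(Offshore blowout preventer fails to close) [OR] = 1 − (1−0.006136) × (1−0.575430) × (1−0.28) = 0.696185
Rounded to 4 decimal places: P(Offshore blowout preventer fails to close) ≈ 0.6962.

0.6962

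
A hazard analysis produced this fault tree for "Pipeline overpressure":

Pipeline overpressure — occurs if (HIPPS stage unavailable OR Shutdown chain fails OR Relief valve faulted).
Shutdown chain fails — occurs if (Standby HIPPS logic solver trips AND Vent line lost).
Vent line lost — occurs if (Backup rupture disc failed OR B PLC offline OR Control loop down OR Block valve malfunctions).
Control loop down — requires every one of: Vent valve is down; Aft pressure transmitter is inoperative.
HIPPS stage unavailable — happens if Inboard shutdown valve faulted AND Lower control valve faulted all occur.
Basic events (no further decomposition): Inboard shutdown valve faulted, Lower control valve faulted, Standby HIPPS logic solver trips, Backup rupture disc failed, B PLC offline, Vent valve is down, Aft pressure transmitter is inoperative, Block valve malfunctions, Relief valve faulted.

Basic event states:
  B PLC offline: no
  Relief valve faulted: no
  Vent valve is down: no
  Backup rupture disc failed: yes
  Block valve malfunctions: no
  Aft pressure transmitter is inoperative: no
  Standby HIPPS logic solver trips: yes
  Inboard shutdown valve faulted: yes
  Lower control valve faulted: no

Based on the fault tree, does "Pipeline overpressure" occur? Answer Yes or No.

HIPPS stage unavailable [AND]: Inboard shutdown valve faulted=occurs, Lower control valve faulted=not → not all inputs occur → does not occur.
Control loop down [AND]: Vent valve is down=not, Aft pressure transmitter is inoperative=not → not all inputs occur → does not occur.
Vent line lost [OR]: Backup rupture disc failed=occurs, B PLC offline=not, Control loop down=not, Block valve malfunctions=not → at least one input occurs → occurs.
Shutdown chain fails [AND]: Standby HIPPS logic solver trips=occurs, Vent line lost=occurs → all inputs occur → occurs.
Pipeline overpressure [OR]: HIPPS stage unavailable=not, Shutdown chain fails=occurs, Relief valve faulted=not → at least one input occurs → occurs.

Yes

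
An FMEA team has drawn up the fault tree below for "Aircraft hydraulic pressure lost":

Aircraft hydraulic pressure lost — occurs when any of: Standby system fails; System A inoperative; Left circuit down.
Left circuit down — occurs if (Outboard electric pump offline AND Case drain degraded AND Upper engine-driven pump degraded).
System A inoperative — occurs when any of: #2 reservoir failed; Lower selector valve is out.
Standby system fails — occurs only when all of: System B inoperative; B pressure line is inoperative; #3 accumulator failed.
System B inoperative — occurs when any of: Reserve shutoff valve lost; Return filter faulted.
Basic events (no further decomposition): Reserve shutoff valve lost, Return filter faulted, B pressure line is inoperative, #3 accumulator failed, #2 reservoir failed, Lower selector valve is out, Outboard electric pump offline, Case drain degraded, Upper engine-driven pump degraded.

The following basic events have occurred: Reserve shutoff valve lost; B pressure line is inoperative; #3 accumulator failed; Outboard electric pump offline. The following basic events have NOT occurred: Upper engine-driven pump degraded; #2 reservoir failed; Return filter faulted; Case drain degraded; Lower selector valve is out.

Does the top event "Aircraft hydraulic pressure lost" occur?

Yes

System B inoperative [OR]: Reserve shutoff valve lost=occurs, Return filter faulted=not → at least one input occurs → occurs.
Standby system fails [AND]: System B inoperative=occurs, B pressure line is inoperative=occurs, #3 accumulator failed=occurs → all inputs occur → occurs.
System A inoperative [OR]: #2 reservoir failed=not, Lower selector valve is out=not → no input occurs → does not occur.
Left circuit down [AND]: Outboard electric pump offline=occurs, Case drain degraded=not, Upper engine-driven pump degraded=not → not all inputs occur → does not occur.
Aircraft hydraulic pressure lost [OR]: Standby system fails=occurs, System A inoperative=not, Left circuit down=not → at least one input occurs → occurs.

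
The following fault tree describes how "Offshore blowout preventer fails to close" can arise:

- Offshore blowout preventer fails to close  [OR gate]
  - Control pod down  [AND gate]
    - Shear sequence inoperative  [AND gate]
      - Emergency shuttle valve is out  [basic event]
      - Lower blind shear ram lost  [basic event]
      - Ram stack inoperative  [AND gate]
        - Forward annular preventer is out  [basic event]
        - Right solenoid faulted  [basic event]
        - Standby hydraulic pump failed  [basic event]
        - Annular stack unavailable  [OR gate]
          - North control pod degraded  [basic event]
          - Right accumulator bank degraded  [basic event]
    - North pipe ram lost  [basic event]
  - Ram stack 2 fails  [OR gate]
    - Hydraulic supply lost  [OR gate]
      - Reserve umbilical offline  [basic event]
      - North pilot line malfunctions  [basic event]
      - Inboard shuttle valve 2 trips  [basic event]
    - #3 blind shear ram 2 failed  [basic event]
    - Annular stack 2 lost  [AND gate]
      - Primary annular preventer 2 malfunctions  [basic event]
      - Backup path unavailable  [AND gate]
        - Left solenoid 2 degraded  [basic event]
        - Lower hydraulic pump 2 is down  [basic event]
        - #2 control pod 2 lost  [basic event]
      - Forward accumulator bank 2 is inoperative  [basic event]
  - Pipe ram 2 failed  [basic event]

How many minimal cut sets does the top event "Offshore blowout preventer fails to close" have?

Annular stack unavailable [OR]: union of children's cut sets → 2 cut set(s).
Ram stack inoperative [AND]: one cut set from each child combined → 1 × 1 × 1 × 2 = 2 cut set(s).
Shear sequence inoperative [AND]: one cut set from each child combined → 1 × 1 × 2 = 2 cut set(s).
Control pod down [AND]: one cut set from each child combined → 2 × 1 = 2 cut set(s).
Hydraulic supply lost [OR]: union of children's cut sets → 3 cut set(s).
Backup path unavailable [AND]: one cut set from each child combined → 1 × 1 × 1 = 1 cut set(s).
Annular stack 2 lost [AND]: one cut set from each child combined → 1 × 1 × 1 = 1 cut set(s).
Ram stack 2 fails [OR]: union of children's cut sets → 5 cut set(s).
Offshore blowout preventer fails to close [OR]: union of children's cut sets → 8 cut set(s).
Minimal cut sets: {Emergency shuttle valve is out, Forward annular preventer is out, Lower blind shear ram lost, North control pod degraded, North pipe ram lost, Right solenoid faulted, Standby hydraulic pump failed}; {Emergency shuttle valve is out, Forward annular preventer is out, Lower blind shear ram lost, North pipe ram lost, Right accumulator bank degraded, Right solenoid faulted, Standby hydraulic pump failed}; {Reserve umbilical offline}; {North pilot line malfunctions}; {Inboard shuttle valve 2 trips}; {#3 blind shear ram 2 failed}; {#2 control pod 2 lost, Forward accumulator bank 2 is inoperative, Left solenoid 2 degraded, Lower hydraulic pump 2 is down, Primary annular preventer 2 malfunctions}; {Pipe ram 2 failed}.

8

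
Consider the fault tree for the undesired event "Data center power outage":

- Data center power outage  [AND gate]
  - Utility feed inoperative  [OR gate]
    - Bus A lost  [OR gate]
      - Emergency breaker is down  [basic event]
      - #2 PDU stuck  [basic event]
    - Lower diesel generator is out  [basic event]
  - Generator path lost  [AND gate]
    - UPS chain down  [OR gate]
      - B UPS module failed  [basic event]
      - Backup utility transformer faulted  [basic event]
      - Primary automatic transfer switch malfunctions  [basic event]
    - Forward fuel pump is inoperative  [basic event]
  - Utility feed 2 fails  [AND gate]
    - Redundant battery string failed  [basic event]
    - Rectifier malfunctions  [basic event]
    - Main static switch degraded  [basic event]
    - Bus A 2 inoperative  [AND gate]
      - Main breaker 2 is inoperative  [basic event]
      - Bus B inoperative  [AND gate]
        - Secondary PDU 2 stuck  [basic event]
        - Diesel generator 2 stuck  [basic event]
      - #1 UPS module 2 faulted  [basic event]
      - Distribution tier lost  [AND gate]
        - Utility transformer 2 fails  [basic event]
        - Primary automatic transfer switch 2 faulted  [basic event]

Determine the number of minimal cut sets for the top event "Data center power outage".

Bus A lost [OR]: union of children's cut sets → 2 cut set(s).
Utility feed inoperative [OR]: union of children's cut sets → 3 cut set(s).
UPS chain down [OR]: union of children's cut sets → 3 cut set(s).
Generator path lost [AND]: one cut set from each child combined → 3 × 1 = 3 cut set(s).
Bus B inoperative [AND]: one cut set from each child combined → 1 × 1 = 1 cut set(s).
Distribution tier lost [AND]: one cut set from each child combined → 1 × 1 = 1 cut set(s).
Bus A 2 inoperative [AND]: one cut set from each child combined → 1 × 1 × 1 × 1 = 1 cut set(s).
Utility feed 2 fails [AND]: one cut set from each child combined → 1 × 1 × 1 × 1 = 1 cut set(s).
Data center power outage [AND]: one cut set from each child combined → 3 × 3 × 1 = 9 cut set(s).
Minimal cut sets: {#1 UPS module 2 faulted, B UPS module failed, Diesel generator 2 stuck, Emergency breaker is down, Forward fuel pump is inoperative, Main breaker 2 is inoperative, Main static switch degraded, Primary automatic transfer switch 2 faulted, Rectifier malfunctions, Redundant battery string failed, Secondary PDU 2 stuck, Utility transformer 2 fails}; {#1 UPS module 2 faulted, Backup utility transformer faulted, Diesel generator 2 stuck, Emergency breaker is down, Forward fuel pump is inoperative, Main breaker 2 is inoperative, Main static switch degraded, Primary automatic transfer switch 2 faulted, Rectifier malfunctions, Redundant battery string failed, Secondary PDU 2 stuck, Utility transformer 2 fails}; {#1 UPS module 2 faulted, Diesel generator 2 stuck, Emergency breaker is down, Forward fuel pump is inoperative, Main breaker 2 is inoperative, Main static switch degraded, Primary automatic transfer switch 2 faulted, Primary automatic transfer switch malfunctions, Rectifier malfunctions, Redundant battery string failed, Secondary PDU 2 stuck, Utility transformer 2 fails}; {#1 UPS module 2 faulted, #2 PDU stuck, B UPS module failed, Diesel generator 2 stuck, Forward fuel pump is inoperative, Main breaker 2 is inoperative, Main static switch degraded, Primary automatic transfer switch 2 faulted, Rectifier malfunctions, Redundant battery string failed, Secondary PDU 2 stuck, Utility transformer 2 fails}; {#1 UPS module 2 faulted, #2 PDU stuck, Backup utility transformer faulted, Diesel generator 2 stuck, Forward fuel pump is inoperative, Main breaker 2 is inoperative, Main static switch degraded, Primary automatic transfer switch 2 faulted, Rectifier malfunctions, Redundant battery string failed, Secondary PDU 2 stuck, Utility transformer 2 fails}; {#1 UPS module 2 faulted, #2 PDU stuck, Diesel generator 2 stuck, Forward fuel pump is inoperative, Main breaker 2 is inoperative, Main static switch degraded, Primary automatic transfer switch 2 faulted, Primary automatic transfer switch malfunctions, Rectifier malfunctions, Redundant battery string failed, Secondary PDU 2 stuck, Utility transformer 2 fails}; {#1 UPS module 2 faulted, B UPS module failed, Diesel generator 2 stuck, Forward fuel pump is inoperative, Lower diesel generator is out, Main breaker 2 is inoperative, Main static switch degraded, Primary automatic transfer switch 2 faulted, Rectifier malfunctions, Redundant battery string failed, Secondary PDU 2 stuck, Utility transformer 2 fails}; {#1 UPS module 2 faulted, Backup utility transformer faulted, Diesel generator 2 stuck, Forward fuel pump is inoperative, Lower diesel generator is out, Main breaker 2 is inoperative, Main static switch degraded, Primary automatic transfer switch 2 faulted, Rectifier malfunctions, Redundant battery string failed, Secondary PDU 2 stuck, Utility transformer 2 fails}; {#1 UPS module 2 faulted, Diesel generator 2 stuck, Forward fuel pump is inoperative, Lower diesel generator is out, Main breaker 2 is inoperative, Main static switch degraded, Primary automatic transfer switch 2 faulted, Primary automatic transfer switch malfunctions, Rectifier malfunctions, Redundant battery string failed, Secondary PDU 2 stuck, Utility transformer 2 fails}.

9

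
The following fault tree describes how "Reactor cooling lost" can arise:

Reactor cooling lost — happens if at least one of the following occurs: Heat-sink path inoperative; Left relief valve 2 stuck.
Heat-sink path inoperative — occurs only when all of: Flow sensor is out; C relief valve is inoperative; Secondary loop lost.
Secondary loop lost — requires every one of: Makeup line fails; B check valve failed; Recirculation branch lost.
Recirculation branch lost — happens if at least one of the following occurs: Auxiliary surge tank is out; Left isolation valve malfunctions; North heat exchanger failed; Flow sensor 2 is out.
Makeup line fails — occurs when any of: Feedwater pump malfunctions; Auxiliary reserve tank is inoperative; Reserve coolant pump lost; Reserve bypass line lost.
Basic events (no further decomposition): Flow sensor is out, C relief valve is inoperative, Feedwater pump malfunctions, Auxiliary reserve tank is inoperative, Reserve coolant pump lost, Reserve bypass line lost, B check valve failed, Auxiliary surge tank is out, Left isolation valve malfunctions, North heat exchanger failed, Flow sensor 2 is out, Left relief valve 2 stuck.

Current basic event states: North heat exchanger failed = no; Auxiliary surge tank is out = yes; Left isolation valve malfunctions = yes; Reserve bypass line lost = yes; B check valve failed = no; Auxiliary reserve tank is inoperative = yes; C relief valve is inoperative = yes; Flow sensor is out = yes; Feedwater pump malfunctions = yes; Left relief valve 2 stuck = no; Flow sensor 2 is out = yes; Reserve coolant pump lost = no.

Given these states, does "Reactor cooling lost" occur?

No

Makeup line fails [OR]: Feedwater pump malfunctions=occurs, Auxiliary reserve tank is inoperative=occurs, Reserve coolant pump lost=not, Reserve bypass line lost=occurs → at least one input occurs → occurs.
Recirculation branch lost [OR]: Auxiliary surge tank is out=occurs, Left isolation valve malfunctions=occurs, North heat exchanger failed=not, Flow sensor 2 is out=occurs → at least one input occurs → occurs.
Secondary loop lost [AND]: Makeup line fails=occurs, B check valve failed=not, Recirculation branch lost=occurs → not all inputs occur → does not occur.
Heat-sink path inoperative [AND]: Flow sensor is out=occurs, C relief valve is inoperative=occurs, Secondary loop lost=not → not all inputs occur → does not occur.
Reactor cooling lost [OR]: Heat-sink path inoperative=not, Left relief valve 2 stuck=not → no input occurs → does not occur.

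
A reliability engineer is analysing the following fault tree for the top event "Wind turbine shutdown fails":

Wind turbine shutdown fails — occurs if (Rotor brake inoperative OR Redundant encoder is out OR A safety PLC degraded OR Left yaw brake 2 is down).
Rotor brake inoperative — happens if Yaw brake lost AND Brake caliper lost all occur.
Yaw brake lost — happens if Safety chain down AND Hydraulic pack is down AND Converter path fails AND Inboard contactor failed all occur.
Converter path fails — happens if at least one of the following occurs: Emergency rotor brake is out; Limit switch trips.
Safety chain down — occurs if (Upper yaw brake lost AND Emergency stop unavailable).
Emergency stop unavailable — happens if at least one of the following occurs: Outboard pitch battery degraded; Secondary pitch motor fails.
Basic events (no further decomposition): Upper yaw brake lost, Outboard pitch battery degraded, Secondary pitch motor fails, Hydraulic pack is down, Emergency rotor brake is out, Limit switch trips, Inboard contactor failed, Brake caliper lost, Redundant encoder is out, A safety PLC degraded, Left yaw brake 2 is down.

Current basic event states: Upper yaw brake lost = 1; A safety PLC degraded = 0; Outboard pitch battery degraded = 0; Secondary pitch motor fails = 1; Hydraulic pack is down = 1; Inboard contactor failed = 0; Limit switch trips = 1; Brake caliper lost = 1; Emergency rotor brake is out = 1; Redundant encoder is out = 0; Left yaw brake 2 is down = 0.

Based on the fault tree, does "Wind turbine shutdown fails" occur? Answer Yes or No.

Emergency stop unavailable [OR]: Outboard pitch battery degraded=not, Secondary pitch motor fails=occurs → at least one input occurs → occurs.
Safety chain down [AND]: Upper yaw brake lost=occurs, Emergency stop unavailable=occurs → all inputs occur → occurs.
Converter path fails [OR]: Emergency rotor brake is out=occurs, Limit switch trips=occurs → at least one input occurs → occurs.
Yaw brake lost [AND]: Safety chain down=occurs, Hydraulic pack is down=occurs, Converter path fails=occurs, Inboard contactor failed=not → not all inputs occur → does not occur.
Rotor brake inoperative [AND]: Yaw brake lost=not, Brake caliper lost=occurs → not all inputs occur → does not occur.
Wind turbine shutdown fails [OR]: Rotor brake inoperative=not, Redundant encoder is out=not, A safety PLC degraded=not, Left yaw brake 2 is down=not → no input occurs → does not occur.

No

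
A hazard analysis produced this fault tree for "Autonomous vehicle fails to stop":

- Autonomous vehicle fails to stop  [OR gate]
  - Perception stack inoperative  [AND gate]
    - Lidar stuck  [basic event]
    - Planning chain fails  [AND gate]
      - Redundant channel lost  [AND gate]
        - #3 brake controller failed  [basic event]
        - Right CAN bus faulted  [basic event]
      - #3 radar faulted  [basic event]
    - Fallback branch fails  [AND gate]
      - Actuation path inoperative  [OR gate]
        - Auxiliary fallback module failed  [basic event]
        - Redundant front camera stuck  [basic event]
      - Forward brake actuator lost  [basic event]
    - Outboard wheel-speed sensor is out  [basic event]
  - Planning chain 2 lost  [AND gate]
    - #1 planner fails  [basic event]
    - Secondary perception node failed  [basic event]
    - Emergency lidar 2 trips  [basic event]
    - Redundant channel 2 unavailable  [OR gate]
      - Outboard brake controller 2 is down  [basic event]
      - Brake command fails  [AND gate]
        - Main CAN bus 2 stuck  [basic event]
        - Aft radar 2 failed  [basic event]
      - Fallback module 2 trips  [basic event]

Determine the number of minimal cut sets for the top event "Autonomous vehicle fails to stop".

5

Redundant channel lost [AND]: one cut set from each child combined → 1 × 1 = 1 cut set(s).
Planning chain fails [AND]: one cut set from each child combined → 1 × 1 = 1 cut set(s).
Actuation path inoperative [OR]: union of children's cut sets → 2 cut set(s).
Fallback branch fails [AND]: one cut set from each child combined → 2 × 1 = 2 cut set(s).
Perception stack inoperative [AND]: one cut set from each child combined → 1 × 1 × 2 × 1 = 2 cut set(s).
Brake command fails [AND]: one cut set from each child combined → 1 × 1 = 1 cut set(s).
Redundant channel 2 unavailable [OR]: union of children's cut sets → 3 cut set(s).
Planning chain 2 lost [AND]: one cut set from each child combined → 1 × 1 × 1 × 3 = 3 cut set(s).
Autonomous vehicle fails to stop [OR]: union of children's cut sets → 5 cut set(s).
Minimal cut sets: {#3 brake controller failed, #3 radar faulted, Auxiliary fallback module failed, Forward brake actuator lost, Lidar stuck, Outboard wheel-speed sensor is out, Right CAN bus faulted}; {#3 brake controller failed, #3 radar faulted, Forward brake actuator lost, Lidar stuck, Outboard wheel-speed sensor is out, Redundant front camera stuck, Right CAN bus faulted}; {#1 planner fails, Emergency lidar 2 trips, Outboard brake controller 2 is down, Secondary perception node failed}; {#1 planner fails, Aft radar 2 failed, Emergency lidar 2 trips, Main CAN bus 2 stuck, Secondary perception node failed}; {#1 planner fails, Emergency lidar 2 trips, Fallback module 2 trips, Secondary perception node failed}.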